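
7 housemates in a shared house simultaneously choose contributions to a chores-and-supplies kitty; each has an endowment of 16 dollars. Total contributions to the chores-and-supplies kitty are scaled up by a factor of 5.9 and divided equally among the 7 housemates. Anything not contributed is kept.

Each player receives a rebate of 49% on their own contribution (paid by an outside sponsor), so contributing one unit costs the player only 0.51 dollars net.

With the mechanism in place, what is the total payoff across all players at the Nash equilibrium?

715.68 dollars

The effective private return per unit is now (5.9/7) / 0.51 = 1.6527 > 1, so every player's dominant strategy flips to full contribution.
So the Nash equilibrium is full contribution by all 7; the group earns 7 × (16 × 0.49 + 5.9 × 16) = 715.68.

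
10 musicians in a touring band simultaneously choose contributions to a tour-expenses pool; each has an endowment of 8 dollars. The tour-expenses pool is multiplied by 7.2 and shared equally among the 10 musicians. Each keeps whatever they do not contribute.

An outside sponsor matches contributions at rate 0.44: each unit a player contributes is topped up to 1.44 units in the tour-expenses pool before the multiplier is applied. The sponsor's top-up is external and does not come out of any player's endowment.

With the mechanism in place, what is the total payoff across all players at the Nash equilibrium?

Under the mechanism each unit contributed yields 7.2 × 1.44 / 10 = 1.0368 back to its contributor per unit of net cost, which exceeds 1, making full contribution the dominant choice for everyone.
At the Nash equilibrium everyone contributes 8. Group total payoff = 7.2 × 1.44 × 80 = 829.44.

829.44 dollars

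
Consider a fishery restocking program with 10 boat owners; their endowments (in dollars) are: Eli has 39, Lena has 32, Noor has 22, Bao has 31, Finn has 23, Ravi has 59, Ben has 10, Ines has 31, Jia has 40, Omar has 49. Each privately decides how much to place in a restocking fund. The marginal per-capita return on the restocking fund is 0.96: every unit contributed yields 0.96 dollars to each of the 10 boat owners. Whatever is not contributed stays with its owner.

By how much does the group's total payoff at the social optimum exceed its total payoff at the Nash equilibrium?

2889.60 dollars

The private return per contributed unit is 0.96 < 1 for everyone, so the Nash equilibrium is zero contribution and the group total is Σ E_j = 39 + 32 + 22 + 31 + 23 + 59 + 10 + 31 + 40 + 49 = 336.
Each contributed unit returns 9.600 to the group, so the social optimum is full contribution by everyone: group total = 9.600 × 336 = 3225.60.
Efficiency loss = (9.600 − 1) × 336 = 2889.60.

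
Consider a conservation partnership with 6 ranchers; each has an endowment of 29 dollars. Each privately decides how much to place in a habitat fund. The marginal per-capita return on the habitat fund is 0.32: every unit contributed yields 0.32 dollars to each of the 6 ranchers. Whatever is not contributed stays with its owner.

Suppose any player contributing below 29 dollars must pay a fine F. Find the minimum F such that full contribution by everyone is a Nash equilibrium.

19.72 dollars

Given the others contribute fully, the best deviation is to contribute 0 (any partial contribution still incurs the fine and gives up units whose private return 0.32 is below 1).
Deviating from 29 to 0 saves 29 dollars but forfeits the deviator's share of the drop in the habitat fund: 0.32 × 29 = 9.28.
So the deviation gain is 29 − 9.28 = 19.72, and the fine must be at least 19.72 dollars to wipe it out.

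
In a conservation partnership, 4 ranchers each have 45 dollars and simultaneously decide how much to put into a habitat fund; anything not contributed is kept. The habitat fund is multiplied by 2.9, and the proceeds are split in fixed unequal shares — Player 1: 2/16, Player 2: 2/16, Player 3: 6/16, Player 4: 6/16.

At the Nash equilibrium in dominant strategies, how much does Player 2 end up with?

77.63 dollars

Player j's private return per contributed unit is 2.9 × (j's share). Contributing is weakly dominant for j when that share is at least 1/2.9 = 0.3448, and contributing 0 is dominant otherwise.
Player 3 and Player 4 are above the threshold, contributing 45 each; the remaining 2 contribute 0. Total contributed: 90.
Player 2 keeps 45 and receives 2.9 × 90 × 2/16 = 32.63 from the habitat fund, for a payoff of 77.63.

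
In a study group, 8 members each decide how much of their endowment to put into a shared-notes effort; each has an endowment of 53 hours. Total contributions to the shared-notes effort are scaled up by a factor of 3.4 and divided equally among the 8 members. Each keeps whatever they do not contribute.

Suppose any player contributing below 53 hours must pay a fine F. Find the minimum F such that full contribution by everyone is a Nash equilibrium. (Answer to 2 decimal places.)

Given the others contribute fully, the best deviation is to contribute 0 (any partial contribution still incurs the fine and gives up units whose private return 0.4250 is below 1).
Deviating from 53 to 0 saves 53 hours but forfeits the deviator's share of the drop in the shared-notes effort: 3.4/8 × 53 = 22.52.
So the deviation gain is 53 − 22.52 = 30.48, and the fine must be at least 30.48 hours to wipe it out.

30.48 hours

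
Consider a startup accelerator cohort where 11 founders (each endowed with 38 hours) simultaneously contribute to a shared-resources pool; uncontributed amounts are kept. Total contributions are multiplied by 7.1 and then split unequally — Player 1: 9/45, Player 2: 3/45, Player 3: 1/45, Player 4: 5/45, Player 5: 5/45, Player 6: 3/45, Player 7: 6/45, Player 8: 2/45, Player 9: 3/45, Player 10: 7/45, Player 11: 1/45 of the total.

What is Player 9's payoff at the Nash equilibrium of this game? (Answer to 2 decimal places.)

73.97 hours

Each unit j contributes comes back to j as 7.1 × (j's share), so j prefers to contribute only if that share exceeds 1/7.1 = 0.1408; otherwise keeping the unit dominates.
The shares above 0.1408 belong to Player 1 and Player 10, contributing 38 each; the remaining 9 contribute 0. Total contributed: 76.
Player 9 keeps 38 and receives 7.1 × 76 × 3/45 = 35.97 from the shared-resources pool, for a payoff of 73.97.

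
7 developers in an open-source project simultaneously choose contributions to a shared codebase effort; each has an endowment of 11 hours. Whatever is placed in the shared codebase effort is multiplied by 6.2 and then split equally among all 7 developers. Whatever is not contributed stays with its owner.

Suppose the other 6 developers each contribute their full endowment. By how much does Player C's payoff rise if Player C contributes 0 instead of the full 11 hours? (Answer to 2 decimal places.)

Switching from a contribution of 11 to 0 lets Player C keep an extra 11 hours, but lowers the shared codebase effort by 11, which costs Player C their own share of that drop: 6.2/7 × 11 = 9.74.
Net gain = 11 − 9.74 = 1.26. The private return per contributed unit (0.8857) is below 1, so free-riding is indeed the best response regardless of what the others do.

1.26 hours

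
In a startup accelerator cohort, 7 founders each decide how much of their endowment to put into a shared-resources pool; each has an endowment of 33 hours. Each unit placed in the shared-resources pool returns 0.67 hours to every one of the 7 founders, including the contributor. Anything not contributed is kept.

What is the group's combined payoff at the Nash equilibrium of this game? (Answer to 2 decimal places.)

The private return per contributed unit is 0.67 < 1, so contributing 0 is dominant for every player. At the Nash equilibrium everyone keeps their 33, and the group total is 7 × 33 = 231.

231.00 hours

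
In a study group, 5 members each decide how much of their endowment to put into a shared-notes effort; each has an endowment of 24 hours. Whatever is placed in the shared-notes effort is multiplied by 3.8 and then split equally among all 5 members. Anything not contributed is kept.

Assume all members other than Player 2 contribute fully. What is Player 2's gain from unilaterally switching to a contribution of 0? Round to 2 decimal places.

5.76 hours

Switching from a contribution of 24 to 0 lets Player 2 keep an extra 24 hours, but lowers the shared-notes effort by 24, which costs Player 2 their own share of that drop: 3.8/5 × 24 = 18.24.
Net gain = 24 − 18.24 = 5.76. The private return per contributed unit (0.7600) is below 1, so free-riding is indeed the best response regardless of what the others do.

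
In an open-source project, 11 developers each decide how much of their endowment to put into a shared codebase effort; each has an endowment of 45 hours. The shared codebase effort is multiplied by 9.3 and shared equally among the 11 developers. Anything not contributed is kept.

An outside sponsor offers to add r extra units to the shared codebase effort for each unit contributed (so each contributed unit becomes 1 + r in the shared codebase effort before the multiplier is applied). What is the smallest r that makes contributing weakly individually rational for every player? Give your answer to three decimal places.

0.183

With matching at rate r, one contributed unit becomes (1 + r) in the shared codebase effort and returns 9.3 × (1 + r) / 11 to the contributor.
Setting this equal to 1: 1 + r = 11/9.3 = 1.1828.
So the minimum matching rate is r = 1.1828 − 1 = 0.183.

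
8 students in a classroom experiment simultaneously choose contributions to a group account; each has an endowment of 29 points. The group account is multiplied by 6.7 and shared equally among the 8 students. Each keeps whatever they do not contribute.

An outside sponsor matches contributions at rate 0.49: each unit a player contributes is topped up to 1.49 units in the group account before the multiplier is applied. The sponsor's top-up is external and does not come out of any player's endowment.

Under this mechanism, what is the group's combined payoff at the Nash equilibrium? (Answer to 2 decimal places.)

2316.06 points

Under the mechanism each unit contributed yields 6.7 × 1.49 / 8 = 1.2479 back to its contributor per unit of net cost, which exceeds 1, making full contribution the dominant choice for everyone.
At the Nash equilibrium everyone contributes 29. Group total payoff = 6.7 × 1.49 × 232 = 2316.06.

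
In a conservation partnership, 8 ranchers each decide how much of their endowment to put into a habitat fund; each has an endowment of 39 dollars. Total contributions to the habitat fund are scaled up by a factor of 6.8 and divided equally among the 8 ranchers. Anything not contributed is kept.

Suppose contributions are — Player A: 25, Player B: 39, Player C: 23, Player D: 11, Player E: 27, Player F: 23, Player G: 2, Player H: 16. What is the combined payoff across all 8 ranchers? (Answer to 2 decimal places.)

1274.80 dollars

Total contributed: 25 + 39 + 23 + 11 + 27 + 23 + 2 + 16 = 166; total kept: 8 × 39 − 166 = 146.
The habitat fund pays out 6.8 × 166 = 1128.80 in aggregate.
Group total = 146 + 1128.80 = 1274.80.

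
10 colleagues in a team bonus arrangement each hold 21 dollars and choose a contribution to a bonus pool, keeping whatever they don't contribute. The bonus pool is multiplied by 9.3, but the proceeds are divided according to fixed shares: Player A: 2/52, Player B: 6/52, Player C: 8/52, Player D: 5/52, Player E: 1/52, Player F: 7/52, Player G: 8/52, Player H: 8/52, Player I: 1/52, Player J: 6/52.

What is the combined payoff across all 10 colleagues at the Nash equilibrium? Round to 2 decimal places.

1255.80 dollars

Player j's private return per contributed unit is 9.3 × (j's share). Contributing is weakly dominant for j when that share is at least 1/9.3 = 0.1075, and contributing 0 is dominant otherwise.
The shares above 0.1075 belong to Player B, Player C, Player F, Player G, Player H and Player J, contributing 21 each; the remaining 4 contribute 0. Total contributed: 126.
The bonus pool pays out 9.3 × 126 = 1171.80 in total (split across the unequal shares, but the aggregate is all that matters for the group sum).
The 4 free-riders keep 21 each, adding 84. Group total = 84 + 1171.80 = 1255.80.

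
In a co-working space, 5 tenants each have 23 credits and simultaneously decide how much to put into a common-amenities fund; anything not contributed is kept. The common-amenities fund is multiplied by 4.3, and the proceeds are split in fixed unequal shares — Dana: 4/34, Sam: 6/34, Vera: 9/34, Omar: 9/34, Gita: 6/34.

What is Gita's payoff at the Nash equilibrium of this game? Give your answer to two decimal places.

Each unit j contributes comes back to j as 4.3 × (j's share), so j prefers to contribute only if that share exceeds 1/4.3 = 0.2326; otherwise keeping the unit dominates.
The shares above 0.2326 belong to Vera and Omar, contributing 23 each; the remaining 3 contribute 0. Total contributed: 46.
Gita keeps 23 and receives 4.3 × 46 × 6/34 = 34.91 from the common-amenities fund, for a payoff of 57.91.

57.91 credits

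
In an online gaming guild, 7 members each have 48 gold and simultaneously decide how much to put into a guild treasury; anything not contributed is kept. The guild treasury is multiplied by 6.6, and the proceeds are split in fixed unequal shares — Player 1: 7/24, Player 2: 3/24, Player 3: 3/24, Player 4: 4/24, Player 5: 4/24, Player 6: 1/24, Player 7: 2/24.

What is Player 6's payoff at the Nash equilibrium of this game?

87.60 gold

A player with share s gets back 6.6·s per unit contributed, so full contribution is dominant for anyone with s > 1/6.6 = 0.1515 and zero contribution is dominant for anyone below.
The shares above 0.1515 belong to Player 1, Player 4 and Player 5, contributing 48 each; the remaining 4 contribute 0. Total contributed: 144.
Player 6 keeps 48 and receives 6.6 × 144 × 1/24 = 39.60 from the guild treasury, for a payoff of 87.60.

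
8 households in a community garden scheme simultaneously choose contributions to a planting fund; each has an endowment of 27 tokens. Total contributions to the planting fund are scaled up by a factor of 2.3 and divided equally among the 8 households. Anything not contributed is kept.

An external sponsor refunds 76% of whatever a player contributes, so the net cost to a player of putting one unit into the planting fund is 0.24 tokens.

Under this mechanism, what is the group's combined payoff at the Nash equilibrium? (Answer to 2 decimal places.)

660.96 tokens

With the mechanism, a contributed unit returns (2.3/8) / 0.24 = 1.1979 per unit of net cost to the contributor — now above 1 — so contributing fully is weakly dominant for every player.
So the Nash equilibrium is full contribution by all 8; the group earns 8 × (27 × 0.76 + 2.3 × 27) = 660.96.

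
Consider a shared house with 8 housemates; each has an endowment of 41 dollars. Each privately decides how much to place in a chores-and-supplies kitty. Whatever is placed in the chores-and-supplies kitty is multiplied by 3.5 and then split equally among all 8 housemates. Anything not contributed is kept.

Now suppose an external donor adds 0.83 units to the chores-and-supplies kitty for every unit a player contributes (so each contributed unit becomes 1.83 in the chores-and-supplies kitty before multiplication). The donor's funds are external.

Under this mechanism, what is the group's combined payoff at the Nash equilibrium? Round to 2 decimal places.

With the mechanism, a contributed unit returns 3.5 × 1.83 / 8 = 0.8006 per unit of net cost — still below 1 — so contributing 0 remains dominant for every player.
Everyone keeps their endowment and the group total is 8 × 41 = 328.

328.00 dollars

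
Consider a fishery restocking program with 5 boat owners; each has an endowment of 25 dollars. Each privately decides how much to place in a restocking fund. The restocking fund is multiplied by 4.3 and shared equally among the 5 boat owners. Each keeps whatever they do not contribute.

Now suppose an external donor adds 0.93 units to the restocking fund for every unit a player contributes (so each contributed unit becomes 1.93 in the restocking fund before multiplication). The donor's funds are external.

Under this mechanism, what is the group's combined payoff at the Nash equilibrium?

1037.38 dollars

The effective private return per unit is now 4.3 × 1.93 / 5 = 1.6598 > 1, so every player's dominant strategy flips to full contribution.
So the Nash equilibrium is full contribution by all 5; the group earns 4.3 × 1.93 × 125 = 1037.38.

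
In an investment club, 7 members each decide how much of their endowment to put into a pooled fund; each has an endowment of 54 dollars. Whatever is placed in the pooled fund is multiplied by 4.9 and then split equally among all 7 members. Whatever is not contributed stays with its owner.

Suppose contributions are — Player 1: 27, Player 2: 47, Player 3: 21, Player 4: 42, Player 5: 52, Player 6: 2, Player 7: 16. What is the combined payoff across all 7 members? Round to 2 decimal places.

Total contributed: 27 + 47 + 21 + 42 + 52 + 2 + 16 = 207; total kept: 7 × 54 − 207 = 171.
The pooled fund pays out 4.9 × 207 = 1014.30 in aggregate.
Group total = 171 + 1014.30 = 1185.30.

1185.30 dollars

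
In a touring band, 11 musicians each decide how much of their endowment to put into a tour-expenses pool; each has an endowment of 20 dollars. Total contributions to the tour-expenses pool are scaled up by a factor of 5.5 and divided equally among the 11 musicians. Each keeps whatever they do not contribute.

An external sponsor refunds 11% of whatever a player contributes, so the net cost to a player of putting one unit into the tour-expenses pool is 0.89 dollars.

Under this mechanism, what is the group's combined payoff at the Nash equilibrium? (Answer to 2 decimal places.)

220.00 dollars

Even with the mechanism, each unit contributed returns only (5.5/11) / 0.89 = 0.5618 per unit of net cost, so contributing nothing is still dominant.
Everyone keeps their endowment and the group total is 11 × 20 = 220.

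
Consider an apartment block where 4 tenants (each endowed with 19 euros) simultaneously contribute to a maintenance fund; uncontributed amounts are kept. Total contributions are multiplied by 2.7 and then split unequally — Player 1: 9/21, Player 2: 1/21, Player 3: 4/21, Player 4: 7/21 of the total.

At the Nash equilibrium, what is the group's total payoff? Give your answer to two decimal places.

108.30 euros

Player j's private return per contributed unit is 2.7 × (j's share). Contributing is weakly dominant for j when that share is at least 1/2.7 = 0.3704, and contributing 0 is dominant otherwise.
Player 1 alone (share 9/21) is above the threshold, contributing 19; the remaining 3 contribute 0. Total contributed: 19.
The maintenance fund pays out 2.7 × 19 = 51.30 in total (split across the unequal shares, but the aggregate is all that matters for the group sum).
The 3 free-riders keep 19 each, adding 57. Group total = 57 + 51.30 = 108.30.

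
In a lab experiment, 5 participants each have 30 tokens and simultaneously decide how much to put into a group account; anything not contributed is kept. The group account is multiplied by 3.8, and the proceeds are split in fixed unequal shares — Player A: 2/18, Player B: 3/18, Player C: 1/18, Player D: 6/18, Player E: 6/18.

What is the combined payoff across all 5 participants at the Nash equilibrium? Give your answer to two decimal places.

Player j's private return per contributed unit is 3.8 × (j's share). Contributing is weakly dominant for j when that share is at least 1/3.8 = 0.2632, and contributing 0 is dominant otherwise.
The shares above 0.2632 belong to Player D and Player E, contributing 30 each; the remaining 3 contribute 0. Total contributed: 60.
The group account pays out 3.8 × 60 = 228.00 in total (split across the unequal shares, but the aggregate is all that matters for the group sum).
The 3 free-riders keep 30 each, adding 90. Group total = 90 + 228.00 = 318.00.

318.00 tokens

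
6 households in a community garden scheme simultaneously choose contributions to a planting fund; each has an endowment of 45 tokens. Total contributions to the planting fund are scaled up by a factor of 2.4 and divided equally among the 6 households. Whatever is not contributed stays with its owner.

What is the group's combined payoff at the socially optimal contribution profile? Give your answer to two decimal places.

648.00 tokens

Each contributed unit returns 2.400 to the group as a whole (0.4000 to each of 6 players), which exceeds 1, so the social optimum is full contribution: group total = 2.400 × 270 = 648.00.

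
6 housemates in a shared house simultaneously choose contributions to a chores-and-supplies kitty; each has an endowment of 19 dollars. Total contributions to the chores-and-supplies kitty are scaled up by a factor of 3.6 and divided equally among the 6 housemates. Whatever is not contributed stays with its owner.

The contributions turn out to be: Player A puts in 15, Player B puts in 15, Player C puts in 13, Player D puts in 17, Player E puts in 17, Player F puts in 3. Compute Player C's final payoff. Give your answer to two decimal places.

Total contributed: 15 + 15 + 13 + 17 + 17 + 3 = 80.
Each receives 3.6 × 80 / 6 = 48.00 from the chores-and-supplies kitty.
Player C keeps 19 − 13 = 6, so Player C's payoff is 6 + 48.00 = 54.00.

54.00 dollars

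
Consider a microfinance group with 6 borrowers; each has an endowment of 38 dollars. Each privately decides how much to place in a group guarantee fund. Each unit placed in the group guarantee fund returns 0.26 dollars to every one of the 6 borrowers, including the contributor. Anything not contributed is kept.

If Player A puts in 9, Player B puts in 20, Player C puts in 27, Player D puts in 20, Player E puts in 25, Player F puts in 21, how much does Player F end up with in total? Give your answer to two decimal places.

48.72 dollars

Total contributed: 9 + 20 + 27 + 20 + 25 + 21 = 122.
Each receives 0.26 × 122 = 31.72 from the group guarantee fund.
Player F keeps 38 − 21 = 17, so Player F's payoff is 17 + 31.72 = 48.72.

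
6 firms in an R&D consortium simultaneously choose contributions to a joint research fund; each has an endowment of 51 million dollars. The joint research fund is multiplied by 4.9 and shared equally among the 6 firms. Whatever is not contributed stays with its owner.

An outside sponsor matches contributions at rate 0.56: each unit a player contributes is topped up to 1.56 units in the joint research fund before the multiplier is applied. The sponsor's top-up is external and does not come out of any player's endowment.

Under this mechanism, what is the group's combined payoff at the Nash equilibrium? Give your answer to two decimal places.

The effective private return per unit is now 4.9 × 1.56 / 6 = 1.2740 > 1, so every player's dominant strategy flips to full contribution.
So the Nash equilibrium is full contribution by all 6; the group earns 4.9 × 1.56 × 306 = 2339.06.

2339.06 million dollars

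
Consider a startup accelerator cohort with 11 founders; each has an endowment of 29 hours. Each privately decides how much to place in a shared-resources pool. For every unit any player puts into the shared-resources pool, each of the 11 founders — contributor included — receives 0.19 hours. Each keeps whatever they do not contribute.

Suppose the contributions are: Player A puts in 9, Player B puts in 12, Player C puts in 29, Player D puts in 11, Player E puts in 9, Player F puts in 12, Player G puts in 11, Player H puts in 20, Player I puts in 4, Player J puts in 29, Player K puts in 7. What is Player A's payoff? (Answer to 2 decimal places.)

Total contributed: 9 + 12 + 29 + 11 + 9 + 12 + 11 + 20 + 4 + 29 + 7 = 153.
Each receives 0.19 × 153 = 29.07 from the shared-resources pool.
Player A keeps 29 − 9 = 20, so Player A's payoff is 20 + 29.07 = 49.07.

49.07 hours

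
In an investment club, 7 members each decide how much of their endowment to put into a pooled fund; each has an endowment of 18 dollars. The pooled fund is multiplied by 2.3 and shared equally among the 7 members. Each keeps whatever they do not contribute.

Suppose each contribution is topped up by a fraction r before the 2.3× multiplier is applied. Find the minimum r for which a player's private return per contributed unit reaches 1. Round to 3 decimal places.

2.043

With matching at rate r, one contributed unit becomes (1 + r) in the pooled fund and returns 2.3 × (1 + r) / 7 to the contributor.
Setting this equal to 1: 1 + r = 7/2.3 = 3.0435.
So the minimum matching rate is r = 3.0435 − 1 = 2.043.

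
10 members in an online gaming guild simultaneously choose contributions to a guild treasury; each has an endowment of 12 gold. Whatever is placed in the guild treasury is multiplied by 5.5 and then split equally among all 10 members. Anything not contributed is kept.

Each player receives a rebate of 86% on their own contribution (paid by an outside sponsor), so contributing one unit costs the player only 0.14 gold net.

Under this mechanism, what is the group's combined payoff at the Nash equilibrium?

The effective private return per unit is now (5.5/10) / 0.14 = 3.9286 > 1, so every player's dominant strategy flips to full contribution.
So the Nash equilibrium is full contribution by all 10; the group earns 10 × (12 × 0.86 + 5.5 × 12) = 763.20.

763.20 gold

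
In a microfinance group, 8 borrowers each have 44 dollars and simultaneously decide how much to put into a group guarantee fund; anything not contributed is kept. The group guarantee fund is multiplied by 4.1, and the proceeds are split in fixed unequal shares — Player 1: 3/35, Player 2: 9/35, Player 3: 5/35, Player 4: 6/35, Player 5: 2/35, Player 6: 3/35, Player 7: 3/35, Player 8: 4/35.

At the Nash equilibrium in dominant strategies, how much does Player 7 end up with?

Player j's private return per contributed unit is 4.1 × (j's share). Contributing is weakly dominant for j when that share is at least 1/4.1 = 0.2439, and contributing 0 is dominant otherwise.
Player 2 alone (share 9/35) is above the threshold, contributing 44; the remaining 7 contribute 0. Total contributed: 44.
Player 7 keeps 44 and receives 4.1 × 44 × 3/35 = 15.46 from the group guarantee fund, for a payoff of 59.46.

59.46 dollars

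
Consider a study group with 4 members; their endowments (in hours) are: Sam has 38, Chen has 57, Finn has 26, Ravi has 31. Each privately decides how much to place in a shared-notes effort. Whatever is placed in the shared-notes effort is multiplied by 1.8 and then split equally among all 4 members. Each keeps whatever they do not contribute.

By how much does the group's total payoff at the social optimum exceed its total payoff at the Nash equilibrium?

121.60 hours

The private return per contributed unit is 1.8/4 = 0.4500 < 1 for every player regardless of endowment, so the Nash equilibrium is zero contribution and the group total is Σ E_j = 38 + 57 + 26 + 31 = 152.
Each contributed unit returns 1.800 to the group, so the social optimum is full contribution by everyone: group total = 1.800 × 152 = 273.60.
Efficiency loss = (1.800 − 1) × 152 = 121.60.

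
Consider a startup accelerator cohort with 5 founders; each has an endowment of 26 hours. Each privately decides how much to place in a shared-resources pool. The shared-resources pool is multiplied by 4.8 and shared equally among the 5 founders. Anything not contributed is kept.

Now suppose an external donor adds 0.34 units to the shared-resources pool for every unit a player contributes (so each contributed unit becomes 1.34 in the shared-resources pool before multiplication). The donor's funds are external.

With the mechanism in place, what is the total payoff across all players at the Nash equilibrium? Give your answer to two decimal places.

With the mechanism, a contributed unit returns 4.8 × 1.34 / 5 = 1.2864 per unit of net cost to the contributor — now above 1 — so contributing fully is weakly dominant for every player.
So the Nash equilibrium is full contribution by all 5; the group earns 4.8 × 1.34 × 130 = 836.16.

836.16 hours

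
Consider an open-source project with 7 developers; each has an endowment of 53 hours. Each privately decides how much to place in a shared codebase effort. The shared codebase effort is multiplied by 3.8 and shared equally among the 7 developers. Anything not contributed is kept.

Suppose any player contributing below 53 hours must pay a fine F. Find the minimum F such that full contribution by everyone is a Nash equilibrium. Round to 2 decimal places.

24.23 hours

Given the others contribute fully, the best deviation is to contribute 0 (any partial contribution still incurs the fine and gives up units whose private return 0.5429 is below 1).
Deviating from 53 to 0 saves 53 hours but forfeits the deviator's share of the drop in the shared codebase effort: 3.8/7 × 53 = 28.77.
So the deviation gain is 53 − 28.77 = 24.23, and the fine must be at least 24.23 hours to wipe it out.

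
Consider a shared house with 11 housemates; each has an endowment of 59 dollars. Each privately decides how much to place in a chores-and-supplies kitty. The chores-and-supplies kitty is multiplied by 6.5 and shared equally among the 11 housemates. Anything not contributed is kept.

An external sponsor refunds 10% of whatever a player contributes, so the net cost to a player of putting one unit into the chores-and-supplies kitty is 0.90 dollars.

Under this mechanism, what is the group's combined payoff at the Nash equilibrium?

649.00 dollars

With the mechanism, a contributed unit returns (6.5/11) / 0.90 = 0.6566 per unit of net cost — still below 1 — so contributing 0 remains dominant for every player.
Everyone keeps their endowment and the group total is 11 × 59 = 649.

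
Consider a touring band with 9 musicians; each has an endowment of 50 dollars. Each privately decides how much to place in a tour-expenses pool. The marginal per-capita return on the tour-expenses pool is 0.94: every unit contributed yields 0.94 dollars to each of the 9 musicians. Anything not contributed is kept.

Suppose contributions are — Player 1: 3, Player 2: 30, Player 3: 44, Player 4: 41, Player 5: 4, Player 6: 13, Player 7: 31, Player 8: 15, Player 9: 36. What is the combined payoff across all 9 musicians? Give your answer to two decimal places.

2068.82 dollars

Total contributed: 3 + 30 + 44 + 41 + 4 + 13 + 31 + 15 + 36 = 217; total kept: 9 × 50 − 217 = 233.
The tour-expenses pool pays out 0.94 × 9 × 217 = 1835.82 in aggregate.
Group total = 233 + 1835.82 = 2068.82.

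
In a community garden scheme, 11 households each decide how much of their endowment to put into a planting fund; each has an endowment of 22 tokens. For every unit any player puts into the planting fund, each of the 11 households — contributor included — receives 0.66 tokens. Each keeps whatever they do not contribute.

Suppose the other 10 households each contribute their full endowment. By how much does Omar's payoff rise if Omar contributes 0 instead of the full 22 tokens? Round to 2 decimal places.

7.48 tokens

Switching from a contribution of 22 to 0 lets Omar keep an extra 22 tokens, but lowers the planting fund by 22, which costs Omar their own share of that drop: 0.66 × 22 = 14.52.
Net gain = 22 − 14.52 = 7.48. The private return per contributed unit (0.66) is below 1, so free-riding is indeed the best response regardless of what the others do.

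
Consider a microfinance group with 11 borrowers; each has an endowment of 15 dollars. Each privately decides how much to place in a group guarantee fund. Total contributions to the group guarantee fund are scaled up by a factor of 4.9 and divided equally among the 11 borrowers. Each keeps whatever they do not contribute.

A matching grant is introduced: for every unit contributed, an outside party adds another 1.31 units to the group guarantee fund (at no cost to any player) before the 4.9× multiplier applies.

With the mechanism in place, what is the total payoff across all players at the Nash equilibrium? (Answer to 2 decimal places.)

1867.64 dollars

The effective private return per unit is now 4.9 × 2.31 / 11 = 1.0290 > 1, so every player's dominant strategy flips to full contribution.
So the Nash equilibrium is full contribution by all 11; the group earns 4.9 × 2.31 × 165 = 1867.64.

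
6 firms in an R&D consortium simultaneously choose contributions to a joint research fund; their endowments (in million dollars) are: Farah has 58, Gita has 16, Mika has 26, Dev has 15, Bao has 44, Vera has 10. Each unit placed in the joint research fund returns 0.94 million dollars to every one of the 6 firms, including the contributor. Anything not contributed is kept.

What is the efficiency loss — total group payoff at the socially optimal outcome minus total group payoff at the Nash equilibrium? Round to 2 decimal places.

784.16 million dollars

The private return per contributed unit is 0.94 < 1 for everyone, so the Nash equilibrium is zero contribution and the group total is Σ E_j = 58 + 16 + 26 + 15 + 44 + 10 = 169.
Each contributed unit returns 5.640 to the group, so the social optimum is full contribution by everyone: group total = 5.640 × 169 = 953.16.
Efficiency loss = (5.640 − 1) × 169 = 784.16.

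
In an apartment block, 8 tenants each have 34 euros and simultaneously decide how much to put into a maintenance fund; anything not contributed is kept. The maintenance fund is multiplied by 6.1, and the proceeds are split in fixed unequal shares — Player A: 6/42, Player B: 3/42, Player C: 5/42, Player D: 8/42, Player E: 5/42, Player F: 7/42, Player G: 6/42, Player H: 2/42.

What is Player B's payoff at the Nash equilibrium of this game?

For player j, contributing a unit is worthwhile iff 6.1 × (j's share) ≥ 1, i.e. iff j's share is at least 0.1639.
The shares above 0.1639 belong to Player D and Player F, contributing 34 each; the remaining 6 contribute 0. Total contributed: 68.
Player B keeps 34 and receives 6.1 × 68 × 3/42 = 29.63 from the maintenance fund, for a payoff of 63.63.

63.63 euros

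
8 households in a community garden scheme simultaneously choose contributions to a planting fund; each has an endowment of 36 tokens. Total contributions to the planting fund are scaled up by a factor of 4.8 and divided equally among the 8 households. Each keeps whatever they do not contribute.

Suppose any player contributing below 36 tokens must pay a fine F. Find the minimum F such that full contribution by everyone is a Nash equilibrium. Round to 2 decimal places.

14.40 tokens

Given the others contribute fully, the best deviation is to contribute 0 (any partial contribution still incurs the fine and gives up units whose private return 0.6000 is below 1).
Deviating from 36 to 0 saves 36 tokens but forfeits the deviator's share of the drop in the planting fund: 4.8/8 × 36 = 21.60.
So the deviation gain is 36 − 21.60 = 14.40, and the fine must be at least 14.40 tokens to wipe it out.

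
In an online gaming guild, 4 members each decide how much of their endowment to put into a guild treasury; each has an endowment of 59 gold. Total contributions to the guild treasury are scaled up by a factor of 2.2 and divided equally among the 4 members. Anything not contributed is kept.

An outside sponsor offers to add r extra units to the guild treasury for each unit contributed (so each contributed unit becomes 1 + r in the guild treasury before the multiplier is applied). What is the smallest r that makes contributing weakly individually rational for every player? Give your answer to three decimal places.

0.818

With matching at rate r, one contributed unit becomes (1 + r) in the guild treasury and returns 2.2 × (1 + r) / 4 to the contributor.
Setting this equal to 1: 1 + r = 4/2.2 = 1.8182.
So the minimum matching rate is r = 1.8182 − 1 = 0.818.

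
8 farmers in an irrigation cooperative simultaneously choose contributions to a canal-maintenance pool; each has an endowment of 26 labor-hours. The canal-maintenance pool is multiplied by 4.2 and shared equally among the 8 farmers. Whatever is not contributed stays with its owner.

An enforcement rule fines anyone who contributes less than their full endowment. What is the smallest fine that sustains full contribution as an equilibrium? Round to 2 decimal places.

Given the others contribute fully, the best deviation is to contribute 0 (any partial contribution still incurs the fine and gives up units whose private return 0.5250 is below 1).
Deviating from 26 to 0 saves 26 labor-hours but forfeits the deviator's share of the drop in the canal-maintenance pool: 4.2/8 × 26 = 13.65.
So the deviation gain is 26 − 13.65 = 12.35, and the fine must be at least 12.35 labor-hours to wipe it out.

12.35 labor-hours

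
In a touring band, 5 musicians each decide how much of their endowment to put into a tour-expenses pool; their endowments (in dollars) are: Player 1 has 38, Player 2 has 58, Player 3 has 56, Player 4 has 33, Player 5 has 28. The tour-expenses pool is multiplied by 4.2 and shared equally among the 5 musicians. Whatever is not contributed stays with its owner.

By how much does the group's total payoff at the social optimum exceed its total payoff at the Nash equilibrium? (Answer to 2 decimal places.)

681.60 dollars

The private return per contributed unit is 4.2/5 = 0.8400 < 1 for every player regardless of endowment, so the Nash equilibrium is zero contribution and the group total is Σ E_j = 38 + 58 + 56 + 33 + 28 = 213.
Each contributed unit returns 4.200 to the group, so the social optimum is full contribution by everyone: group total = 4.200 × 213 = 894.60.
Efficiency loss = (4.200 − 1) × 213 = 681.60.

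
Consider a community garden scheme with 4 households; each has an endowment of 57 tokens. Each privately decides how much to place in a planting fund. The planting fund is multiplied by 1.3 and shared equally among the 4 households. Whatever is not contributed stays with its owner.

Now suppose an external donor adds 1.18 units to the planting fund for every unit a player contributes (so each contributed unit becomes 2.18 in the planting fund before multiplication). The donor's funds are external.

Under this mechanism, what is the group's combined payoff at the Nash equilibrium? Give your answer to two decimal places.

Even with the mechanism, each unit contributed returns only 1.3 × 2.18 / 4 = 0.7085 per unit of net cost, so contributing nothing is still dominant.
Everyone keeps their endowment and the group total is 4 × 57 = 228.

228.00 tokens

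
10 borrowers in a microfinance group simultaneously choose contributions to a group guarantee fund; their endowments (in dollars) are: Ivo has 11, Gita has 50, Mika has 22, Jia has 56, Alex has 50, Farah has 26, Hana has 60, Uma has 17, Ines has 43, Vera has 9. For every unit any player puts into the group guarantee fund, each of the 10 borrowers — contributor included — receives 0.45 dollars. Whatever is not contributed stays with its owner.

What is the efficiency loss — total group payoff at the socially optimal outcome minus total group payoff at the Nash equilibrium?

1204.00 dollars

The private return per contributed unit is 0.45 < 1 for everyone, so the Nash equilibrium is zero contribution and the group total is Σ E_j = 11 + 50 + 22 + 56 + 50 + 26 + 60 + 17 + 43 + 9 = 344.
Each contributed unit returns 4.500 to the group, so the social optimum is full contribution by everyone: group total = 4.500 × 344 = 1548.00.
Efficiency loss = (4.500 − 1) × 344 = 1204.00.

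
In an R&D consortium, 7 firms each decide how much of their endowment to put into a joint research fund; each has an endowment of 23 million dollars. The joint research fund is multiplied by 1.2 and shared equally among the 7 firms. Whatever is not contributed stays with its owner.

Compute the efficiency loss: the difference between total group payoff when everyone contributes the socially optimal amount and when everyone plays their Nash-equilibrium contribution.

32.20 million dollars

Each contributed unit returns 1.2/7 = 0.1714 to its contributor — below 1 — so contributing 0 is dominant for every player. At the Nash equilibrium everyone keeps their 23, and the group total is 7 × 23 = 161.
Each contributed unit returns 1.200 to the group as a whole (0.1714 to each of 7 players), which exceeds 1, so the social optimum is full contribution: group total = 1.200 × 161 = 193.20.
Efficiency loss = 193.20 − 161 = 32.20.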